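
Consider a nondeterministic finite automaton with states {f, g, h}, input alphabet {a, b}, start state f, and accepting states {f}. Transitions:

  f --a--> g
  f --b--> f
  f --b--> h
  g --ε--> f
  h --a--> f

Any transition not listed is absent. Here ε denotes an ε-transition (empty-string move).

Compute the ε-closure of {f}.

{f}

Begin with {f}.
No ε-moves leave this set, so the closure equals the set itself.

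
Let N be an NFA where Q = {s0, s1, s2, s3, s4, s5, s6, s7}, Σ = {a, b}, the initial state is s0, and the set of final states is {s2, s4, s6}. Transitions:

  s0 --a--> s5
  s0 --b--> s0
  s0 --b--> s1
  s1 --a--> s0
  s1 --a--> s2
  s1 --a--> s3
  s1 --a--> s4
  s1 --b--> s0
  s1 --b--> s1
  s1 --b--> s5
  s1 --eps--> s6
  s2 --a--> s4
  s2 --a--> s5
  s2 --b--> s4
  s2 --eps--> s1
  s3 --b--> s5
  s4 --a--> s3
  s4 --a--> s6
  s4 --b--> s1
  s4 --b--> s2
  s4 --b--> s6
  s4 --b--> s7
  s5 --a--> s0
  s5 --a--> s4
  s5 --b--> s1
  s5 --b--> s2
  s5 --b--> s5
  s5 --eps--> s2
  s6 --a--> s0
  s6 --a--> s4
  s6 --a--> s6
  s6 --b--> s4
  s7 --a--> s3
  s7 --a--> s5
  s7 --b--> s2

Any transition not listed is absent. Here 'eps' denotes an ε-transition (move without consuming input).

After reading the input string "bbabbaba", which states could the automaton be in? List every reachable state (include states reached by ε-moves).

{s0, s1, s2, s3, s4, s5, s6}

Start in {s0}.
Read 'b': s0→{s0, s1}; union {s0, s1}; ε-closure = {s0, s1, s6}.
Read 'b': s0→{s0, s1}, s1→{s0, s1, s5}, s6→{s4}; union {s0, s1, s4, s5}; ε-closure = {s0, s1, s2, s4, s5, s6}.
Read 'a': s0→{s5}, s1→{s0, s2, s3, s4}, s2→{s4, s5}, s4→{s3, s6}, s5→{s0, s4}, s6→{s0, s4, s6}; union {s0, s2, s3, s4, s5, s6}; ε-closure = {s0, s1, s2, s3, s4, s5, s6}.
Read 'b': s0→{s0, s1}, s1→{s0, s1, s5}, s2→{s4}, s3→{s5}, s4→{s1, s2, s6, s7}, s5→{s1, s2, s5}, s6→{s4}; now {s0, s1, s2, s4, s5, s6, s7}.
Read 'b': s0→{s0, s1}, s1→{s0, s1, s5}, s2→{s4}, s4→{s1, s2, s6, s7}, s5→{s1, s2, s5}, s6→{s4}, s7→{s2}; now {s0, s1, s2, s4, s5, s6, s7}.
Read 'a': s0→{s5}, s1→{s0, s2, s3, s4}, s2→{s4, s5}, s4→{s3, s6}, s5→{s0, s4}, s6→{s0, s4, s6}, s7→{s3, s5}; union {s0, s2, s3, s4, s5, s6}; ε-closure = {s0, s1, s2, s3, s4, s5, s6}.
Read 'b': s0→{s0, s1}, s1→{s0, s1, s5}, s2→{s4}, s3→{s5}, s4→{s1, s2, s6, s7}, s5→{s1, s2, s5}, s6→{s4}; now {s0, s1, s2, s4, s5, s6, s7}.
Read 'a': s0→{s5}, s1→{s0, s2, s3, s4}, s2→{s4, s5}, s4→{s3, s6}, s5→{s0, s4}, s6→{s0, s4, s6}, s7→{s3, s5}; union {s0, s2, s3, s4, s5, s6}; ε-closure = {s0, s1, s2, s3, s4, s5, s6}.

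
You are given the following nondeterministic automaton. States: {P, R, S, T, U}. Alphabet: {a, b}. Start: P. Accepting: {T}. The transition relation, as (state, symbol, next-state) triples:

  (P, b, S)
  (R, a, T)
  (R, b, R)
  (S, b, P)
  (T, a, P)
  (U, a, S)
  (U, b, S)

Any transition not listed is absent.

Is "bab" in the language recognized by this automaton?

Start in {P}.
Read 'b': P→{S}; now {S}.
Read 'a': S→∅; now ∅.
The set is empty and remains empty for the remaining 1 symbol.
The final set ∅ contains no accepting state.

No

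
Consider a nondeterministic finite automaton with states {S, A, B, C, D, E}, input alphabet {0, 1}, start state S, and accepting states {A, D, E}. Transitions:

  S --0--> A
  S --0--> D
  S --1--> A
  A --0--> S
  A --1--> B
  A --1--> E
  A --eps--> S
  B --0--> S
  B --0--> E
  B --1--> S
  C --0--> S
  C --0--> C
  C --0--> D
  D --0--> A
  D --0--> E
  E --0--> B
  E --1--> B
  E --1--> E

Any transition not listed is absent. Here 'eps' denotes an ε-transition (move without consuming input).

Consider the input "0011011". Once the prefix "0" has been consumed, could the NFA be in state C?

No

Start in {S}.
Read '0': S→{A, D}; union {A, D}; ε-closure = {S, A, D}.
State C is not in {S, A, D}.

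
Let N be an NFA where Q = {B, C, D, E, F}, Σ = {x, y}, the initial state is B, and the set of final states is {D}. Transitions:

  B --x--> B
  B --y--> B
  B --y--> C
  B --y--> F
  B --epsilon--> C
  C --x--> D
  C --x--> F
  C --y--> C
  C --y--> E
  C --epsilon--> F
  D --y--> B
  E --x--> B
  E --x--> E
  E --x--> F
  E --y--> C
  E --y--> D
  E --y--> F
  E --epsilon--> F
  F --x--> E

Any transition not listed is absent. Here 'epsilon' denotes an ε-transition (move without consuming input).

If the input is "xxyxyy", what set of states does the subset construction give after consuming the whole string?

{B, C, D, E, F}

Start: ε-closure({B}) = {B, C, F}.
Read 'x': B→{B}, C→{D, F}, F→{E}; union {B, D, E, F}; ε-closure = {B, C, D, E, F}.
Read 'x': B→{B}, C→{D, F}, D→∅, E→{B, E, F}, F→{E}; union {B, D, E, F}; ε-closure = {B, C, D, E, F}.
Read 'y': B→{B, C, F}, C→{C, E}, D→{B}, E→{C, D, F}, F→∅; now {B, C, D, E, F}.
Read 'x': B→{B}, C→{D, F}, D→∅, E→{B, E, F}, F→{E}; union {B, D, E, F}; ε-closure = {B, C, D, E, F}.
Read 'y': B→{B, C, F}, C→{C, E}, D→{B}, E→{C, D, F}, F→∅; now {B, C, D, E, F}.
Read 'y': B→{B, C, F}, C→{C, E}, D→{B}, E→{C, D, F}, F→∅; now {B, C, D, E, F}.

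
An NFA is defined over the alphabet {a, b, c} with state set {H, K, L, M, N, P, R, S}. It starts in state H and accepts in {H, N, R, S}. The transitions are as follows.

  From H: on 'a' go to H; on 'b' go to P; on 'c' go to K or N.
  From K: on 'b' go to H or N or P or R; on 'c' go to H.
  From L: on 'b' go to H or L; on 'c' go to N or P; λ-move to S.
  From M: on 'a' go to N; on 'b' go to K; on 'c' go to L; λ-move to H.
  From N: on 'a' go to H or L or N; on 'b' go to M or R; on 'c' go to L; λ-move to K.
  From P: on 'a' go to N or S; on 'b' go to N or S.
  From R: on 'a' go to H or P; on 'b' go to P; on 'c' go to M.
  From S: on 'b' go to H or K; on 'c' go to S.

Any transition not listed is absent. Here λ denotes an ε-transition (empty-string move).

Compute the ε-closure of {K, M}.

Begin with {K, M}.
ε-move M → H; add H.

{H, K, M}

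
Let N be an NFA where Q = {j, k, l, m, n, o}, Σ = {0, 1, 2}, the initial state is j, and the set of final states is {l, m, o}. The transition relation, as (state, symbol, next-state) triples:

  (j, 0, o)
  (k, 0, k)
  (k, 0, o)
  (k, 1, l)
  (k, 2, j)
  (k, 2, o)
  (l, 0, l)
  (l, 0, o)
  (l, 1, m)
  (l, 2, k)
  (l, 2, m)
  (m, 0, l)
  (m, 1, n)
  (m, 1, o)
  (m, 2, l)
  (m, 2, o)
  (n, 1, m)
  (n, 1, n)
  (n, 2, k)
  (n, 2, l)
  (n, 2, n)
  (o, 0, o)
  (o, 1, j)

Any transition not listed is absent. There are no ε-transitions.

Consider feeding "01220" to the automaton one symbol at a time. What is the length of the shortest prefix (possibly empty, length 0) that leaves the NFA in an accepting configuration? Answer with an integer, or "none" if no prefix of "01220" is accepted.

1

Start in {j}.
Read '0': {j} → {o}.
None of the earlier sets intersect F, but {o} does.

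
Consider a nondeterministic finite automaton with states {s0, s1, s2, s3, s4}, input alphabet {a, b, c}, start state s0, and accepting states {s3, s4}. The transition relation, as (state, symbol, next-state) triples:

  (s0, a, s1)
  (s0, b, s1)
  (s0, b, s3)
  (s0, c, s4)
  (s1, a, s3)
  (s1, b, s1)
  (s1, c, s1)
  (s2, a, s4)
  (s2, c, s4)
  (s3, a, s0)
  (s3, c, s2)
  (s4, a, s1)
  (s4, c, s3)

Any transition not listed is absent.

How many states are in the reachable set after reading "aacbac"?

Start in {s0}.
Read 'a': {s0} → {s1}.
Read 'a': {s1} → {s3}.
Read 'c': {s3} → {s2}.
Read 'b': {s2} → ∅.
The set is empty and remains empty for the remaining 2 symbols.
That set has 0 states.

0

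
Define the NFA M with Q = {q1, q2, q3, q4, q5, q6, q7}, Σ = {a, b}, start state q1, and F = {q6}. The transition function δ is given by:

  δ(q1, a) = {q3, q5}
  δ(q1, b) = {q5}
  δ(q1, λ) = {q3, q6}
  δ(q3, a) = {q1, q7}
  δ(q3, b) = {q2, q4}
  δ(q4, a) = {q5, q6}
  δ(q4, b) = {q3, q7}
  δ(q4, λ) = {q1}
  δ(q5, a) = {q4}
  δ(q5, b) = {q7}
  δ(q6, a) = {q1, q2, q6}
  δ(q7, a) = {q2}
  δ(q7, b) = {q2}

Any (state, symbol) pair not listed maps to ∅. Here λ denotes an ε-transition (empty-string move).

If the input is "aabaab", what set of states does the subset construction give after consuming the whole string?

{q1, q2, q3, q4, q5, q6, q7}

Start: ε-closure({q1}) = {q1, q3, q6}.
Read 'a': {q1, q3, q6} → {q1, q2, q3, q5, q6, q7}.
Read 'a': {q1, q2, q3, q5, q6, q7} → {q1, q2, q3, q4, q5, q6, q7}.
Read 'b': {q1, q2, q3, q4, q5, q6, q7} → {q1, q2, q3, q4, q5, q6, q7}.
Read 'a': {q1, q2, q3, q4, q5, q6, q7} → {q1, q2, q3, q4, q5, q6, q7}.
Read 'a': {q1, q2, q3, q4, q5, q6, q7} → {q1, q2, q3, q4, q5, q6, q7}.
Read 'b': {q1, q2, q3, q4, q5, q6, q7} → {q1, q2, q3, q4, q5, q6, q7}.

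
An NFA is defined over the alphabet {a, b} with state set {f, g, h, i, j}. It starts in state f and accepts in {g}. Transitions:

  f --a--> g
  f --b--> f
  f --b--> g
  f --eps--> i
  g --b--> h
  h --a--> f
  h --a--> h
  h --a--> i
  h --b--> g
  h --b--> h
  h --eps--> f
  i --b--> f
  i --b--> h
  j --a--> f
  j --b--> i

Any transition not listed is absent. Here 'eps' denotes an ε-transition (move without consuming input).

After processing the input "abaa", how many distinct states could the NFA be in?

4

Start: ε-closure({f}) = {f, i}.
Read 'a': {f, i} → {g}.
Read 'b': {g} → {f, h, i}.
Read 'a': {f, h, i} → {f, g, h, i}.
Read 'a': {f, g, h, i} → {f, g, h, i}.
That set has 4 states.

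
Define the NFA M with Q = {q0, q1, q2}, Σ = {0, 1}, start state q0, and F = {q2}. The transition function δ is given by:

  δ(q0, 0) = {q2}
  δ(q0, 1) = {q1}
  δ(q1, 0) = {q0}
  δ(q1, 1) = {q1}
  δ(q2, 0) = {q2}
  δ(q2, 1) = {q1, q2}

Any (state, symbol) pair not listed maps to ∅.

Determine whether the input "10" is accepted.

Start in {q0}.
Read '1': {q0} → {q1}.
Read '0': {q1} → {q0}.
The final set {q0} contains no accepting state.

No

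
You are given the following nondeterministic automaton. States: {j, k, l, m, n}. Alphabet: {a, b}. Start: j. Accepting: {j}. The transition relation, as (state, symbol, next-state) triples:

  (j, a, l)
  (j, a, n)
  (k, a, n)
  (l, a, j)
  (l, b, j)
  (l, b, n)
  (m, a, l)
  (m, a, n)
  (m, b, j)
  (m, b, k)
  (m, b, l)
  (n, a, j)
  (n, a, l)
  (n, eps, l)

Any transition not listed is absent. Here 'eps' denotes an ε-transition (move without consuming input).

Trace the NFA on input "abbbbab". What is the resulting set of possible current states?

{j, l, n}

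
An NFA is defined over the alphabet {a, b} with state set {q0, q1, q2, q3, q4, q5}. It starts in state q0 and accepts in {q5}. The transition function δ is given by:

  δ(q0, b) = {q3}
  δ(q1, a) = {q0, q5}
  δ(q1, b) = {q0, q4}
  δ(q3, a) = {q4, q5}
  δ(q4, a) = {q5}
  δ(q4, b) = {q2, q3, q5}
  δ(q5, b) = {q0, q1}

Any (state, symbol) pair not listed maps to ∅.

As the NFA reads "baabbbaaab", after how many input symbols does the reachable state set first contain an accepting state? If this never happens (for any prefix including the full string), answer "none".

Start in {q0}.
Read 'b': q0→{q3}; now {q3}.
Read 'a': q3→{q4, q5}; now {q4, q5}.
None of the earlier sets intersect F, but {q4, q5} does.

2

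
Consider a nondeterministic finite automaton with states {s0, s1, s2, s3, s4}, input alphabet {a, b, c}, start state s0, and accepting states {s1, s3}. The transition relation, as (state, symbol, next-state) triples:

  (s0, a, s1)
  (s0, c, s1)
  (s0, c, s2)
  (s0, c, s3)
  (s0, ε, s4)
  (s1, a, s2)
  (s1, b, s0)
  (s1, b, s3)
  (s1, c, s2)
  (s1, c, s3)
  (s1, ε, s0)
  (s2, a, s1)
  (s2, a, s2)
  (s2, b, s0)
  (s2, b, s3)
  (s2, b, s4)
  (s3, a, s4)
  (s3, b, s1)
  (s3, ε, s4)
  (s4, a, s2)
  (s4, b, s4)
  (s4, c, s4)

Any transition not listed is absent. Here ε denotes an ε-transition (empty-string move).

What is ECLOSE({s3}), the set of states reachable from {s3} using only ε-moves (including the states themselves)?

{s3, s4}

Begin with {s3}.
ε-move s3 → s4; add s4.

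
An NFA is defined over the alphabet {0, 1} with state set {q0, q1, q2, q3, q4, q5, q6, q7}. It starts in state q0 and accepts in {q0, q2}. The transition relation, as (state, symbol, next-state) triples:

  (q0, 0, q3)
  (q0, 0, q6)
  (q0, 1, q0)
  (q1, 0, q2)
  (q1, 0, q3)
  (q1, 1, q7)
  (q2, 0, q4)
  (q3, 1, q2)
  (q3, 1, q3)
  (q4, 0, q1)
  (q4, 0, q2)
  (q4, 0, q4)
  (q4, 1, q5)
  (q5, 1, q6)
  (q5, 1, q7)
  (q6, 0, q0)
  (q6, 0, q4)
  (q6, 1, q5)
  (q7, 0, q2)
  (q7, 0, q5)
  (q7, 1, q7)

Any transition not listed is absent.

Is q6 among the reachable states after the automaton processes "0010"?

Start in {q0}.
Read '0': q0→{q3, q6}; now {q3, q6}.
Read '0': q3→∅, q6→{q0, q4}; now {q0, q4}.
Read '1': q0→{q0}, q4→{q5}; now {q0, q5}.
Read '0': q0→{q3, q6}, q5→∅; now {q3, q6}.
State q6 is in {q3, q6}.

Yes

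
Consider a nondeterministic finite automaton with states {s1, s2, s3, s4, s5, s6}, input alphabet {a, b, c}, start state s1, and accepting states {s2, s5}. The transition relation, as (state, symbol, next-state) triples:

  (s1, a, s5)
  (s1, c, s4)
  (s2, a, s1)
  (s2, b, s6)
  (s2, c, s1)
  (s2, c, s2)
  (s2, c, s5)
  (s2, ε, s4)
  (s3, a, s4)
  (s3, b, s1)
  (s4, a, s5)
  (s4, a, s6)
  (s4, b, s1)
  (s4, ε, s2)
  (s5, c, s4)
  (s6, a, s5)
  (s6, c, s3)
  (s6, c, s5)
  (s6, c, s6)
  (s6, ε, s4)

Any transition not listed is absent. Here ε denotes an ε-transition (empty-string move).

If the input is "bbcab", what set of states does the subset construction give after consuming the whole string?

∅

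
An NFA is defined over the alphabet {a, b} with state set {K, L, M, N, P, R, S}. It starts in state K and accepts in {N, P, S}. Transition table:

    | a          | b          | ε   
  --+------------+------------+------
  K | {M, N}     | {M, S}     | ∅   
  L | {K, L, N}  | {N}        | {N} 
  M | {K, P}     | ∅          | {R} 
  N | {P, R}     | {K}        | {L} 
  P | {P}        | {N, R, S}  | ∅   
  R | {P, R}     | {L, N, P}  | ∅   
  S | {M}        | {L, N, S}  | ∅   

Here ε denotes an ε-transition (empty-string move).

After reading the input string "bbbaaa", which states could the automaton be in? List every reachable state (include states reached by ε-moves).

{K, L, M, N, P, R}

Start in {K}.
Read 'b': K→{M, S}; union {M, S}; ε-closure = {M, R, S}.
Read 'b': M→∅, R→{L, N, P}, S→{L, N, S}; now {L, N, P, S}.
Read 'b': L→{N}, N→{K}, P→{N, R, S}, S→{L, N, S}; now {K, L, N, R, S}.
Read 'a': K→{M, N}, L→{K, L, N}, N→{P, R}, R→{P, R}, S→{M}; now {K, L, M, N, P, R}.
Read 'a': K→{M, N}, L→{K, L, N}, M→{K, P}, N→{P, R}, P→{P}, R→{P, R}; now {K, L, M, N, P, R}.
Read 'a': K→{M, N}, L→{K, L, N}, M→{K, P}, N→{P, R}, P→{P}, R→{P, R}; now {K, L, M, N, P, R}.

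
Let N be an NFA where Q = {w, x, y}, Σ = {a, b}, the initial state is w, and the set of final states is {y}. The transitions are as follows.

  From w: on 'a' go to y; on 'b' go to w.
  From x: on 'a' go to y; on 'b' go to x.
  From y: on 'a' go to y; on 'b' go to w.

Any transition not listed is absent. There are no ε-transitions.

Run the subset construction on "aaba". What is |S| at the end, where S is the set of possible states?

1

Start in {w}.
Read 'a': {w} → {y}.
Read 'a': {y} → {y}.
Read 'b': {y} → {w}.
Read 'a': {w} → {y}.
That set has 1 state.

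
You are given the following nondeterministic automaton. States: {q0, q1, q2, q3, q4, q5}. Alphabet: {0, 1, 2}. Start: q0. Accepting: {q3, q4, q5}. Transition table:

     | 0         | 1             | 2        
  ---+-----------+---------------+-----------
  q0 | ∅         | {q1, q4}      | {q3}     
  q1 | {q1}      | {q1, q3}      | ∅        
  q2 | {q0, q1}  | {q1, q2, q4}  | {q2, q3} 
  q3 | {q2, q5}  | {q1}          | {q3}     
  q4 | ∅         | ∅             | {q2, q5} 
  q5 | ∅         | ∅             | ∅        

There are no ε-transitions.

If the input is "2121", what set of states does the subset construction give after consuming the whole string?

∅

Start in {q0}.
Read '2': q0→{q3}; now {q3}.
Read '1': q3→{q1}; now {q1}.
Read '2': q1→∅; now ∅.
The set is empty and remains empty for the remaining 1 symbol.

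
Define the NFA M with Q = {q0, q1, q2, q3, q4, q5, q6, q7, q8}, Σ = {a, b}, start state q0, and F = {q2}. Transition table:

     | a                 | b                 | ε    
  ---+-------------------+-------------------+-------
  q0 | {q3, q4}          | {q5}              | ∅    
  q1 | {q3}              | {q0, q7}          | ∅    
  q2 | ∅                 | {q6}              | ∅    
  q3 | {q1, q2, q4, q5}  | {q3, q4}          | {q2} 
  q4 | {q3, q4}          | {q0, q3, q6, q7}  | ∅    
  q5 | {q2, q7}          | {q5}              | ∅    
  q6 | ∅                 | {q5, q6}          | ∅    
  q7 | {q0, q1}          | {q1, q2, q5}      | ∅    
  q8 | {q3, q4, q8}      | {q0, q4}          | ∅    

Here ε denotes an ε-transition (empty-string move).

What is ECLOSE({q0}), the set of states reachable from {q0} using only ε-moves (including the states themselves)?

{q0}

Begin with {q0}.
No ε-moves leave this set, so the closure equals the set itself.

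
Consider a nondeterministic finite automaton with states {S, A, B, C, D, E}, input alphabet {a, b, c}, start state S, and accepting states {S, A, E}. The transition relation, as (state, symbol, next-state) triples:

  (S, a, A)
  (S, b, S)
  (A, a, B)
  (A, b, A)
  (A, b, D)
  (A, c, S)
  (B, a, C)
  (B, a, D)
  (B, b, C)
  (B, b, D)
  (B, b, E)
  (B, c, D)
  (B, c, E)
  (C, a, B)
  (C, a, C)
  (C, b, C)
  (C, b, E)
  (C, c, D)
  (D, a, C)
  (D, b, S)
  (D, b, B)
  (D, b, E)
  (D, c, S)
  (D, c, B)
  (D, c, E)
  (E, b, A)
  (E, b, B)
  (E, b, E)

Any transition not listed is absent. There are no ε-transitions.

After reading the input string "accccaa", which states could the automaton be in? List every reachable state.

∅

Start in {S}.
Read 'a': S→{A}; now {A}.
Read 'c': A→{S}; now {S}.
Read 'c': S→∅; now ∅.
The set is empty and remains empty for the remaining 4 symbols.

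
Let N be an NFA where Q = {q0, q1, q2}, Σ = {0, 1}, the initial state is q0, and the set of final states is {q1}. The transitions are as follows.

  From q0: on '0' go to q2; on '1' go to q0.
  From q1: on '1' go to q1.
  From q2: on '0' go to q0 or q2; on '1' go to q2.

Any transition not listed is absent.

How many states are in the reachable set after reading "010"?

2

Start in {q0}.
Read '0': q0→{q2}; now {q2}.
Read '1': q2→{q2}; now {q2}.
Read '0': q2→{q0, q2}; now {q0, q2}.
That set has 2 states.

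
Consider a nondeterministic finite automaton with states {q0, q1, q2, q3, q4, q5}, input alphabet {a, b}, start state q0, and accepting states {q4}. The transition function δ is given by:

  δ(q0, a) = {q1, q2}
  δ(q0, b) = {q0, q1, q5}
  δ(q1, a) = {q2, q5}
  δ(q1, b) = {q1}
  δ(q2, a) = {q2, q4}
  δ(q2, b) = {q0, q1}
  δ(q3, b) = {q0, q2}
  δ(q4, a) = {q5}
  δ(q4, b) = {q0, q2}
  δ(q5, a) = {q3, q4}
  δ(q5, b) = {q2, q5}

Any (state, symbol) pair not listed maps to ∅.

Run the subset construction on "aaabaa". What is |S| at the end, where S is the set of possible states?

4

Start in {q0}.
Read 'a': {q0} → {q1, q2}.
Read 'a': {q1, q2} → {q2, q4, q5}.
Read 'a': {q2, q4, q5} → {q2, q3, q4, q5}.
Read 'b': {q2, q3, q4, q5} → {q0, q1, q2, q5}.
Read 'a': {q0, q1, q2, q5} → {q1, q2, q3, q4, q5}.
Read 'a': {q1, q2, q3, q4, q5} → {q2, q3, q4, q5}.
That set has 4 states.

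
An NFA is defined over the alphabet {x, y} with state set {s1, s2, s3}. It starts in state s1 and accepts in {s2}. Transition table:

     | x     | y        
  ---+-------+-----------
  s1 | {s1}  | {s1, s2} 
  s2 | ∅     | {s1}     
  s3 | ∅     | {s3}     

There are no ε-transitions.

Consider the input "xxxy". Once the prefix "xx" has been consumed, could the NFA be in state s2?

No

Start in {s1}.
Read 'x': {s1} → {s1}.
Read 'x': {s1} → {s1}.
State s2 is not in {s1}.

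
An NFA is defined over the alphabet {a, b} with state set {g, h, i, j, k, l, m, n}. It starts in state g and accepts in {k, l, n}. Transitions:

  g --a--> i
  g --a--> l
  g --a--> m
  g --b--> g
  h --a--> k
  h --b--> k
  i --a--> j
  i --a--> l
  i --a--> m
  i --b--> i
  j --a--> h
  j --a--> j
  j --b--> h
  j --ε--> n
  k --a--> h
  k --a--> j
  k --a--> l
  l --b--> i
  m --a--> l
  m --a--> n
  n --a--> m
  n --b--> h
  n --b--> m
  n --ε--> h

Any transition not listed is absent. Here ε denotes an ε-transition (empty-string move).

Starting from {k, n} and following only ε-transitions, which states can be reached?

Begin with {k, n}.
ε-move n → h; add h.

{h, k, n}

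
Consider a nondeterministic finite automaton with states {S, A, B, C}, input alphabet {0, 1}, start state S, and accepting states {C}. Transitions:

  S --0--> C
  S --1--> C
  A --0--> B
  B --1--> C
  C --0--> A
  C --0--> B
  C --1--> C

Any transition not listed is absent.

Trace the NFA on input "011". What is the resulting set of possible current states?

{C}

Start in {S}.
Read '0': {S} → {C}.
Read '1': {C} → {C}.
Read '1': {C} → {C}.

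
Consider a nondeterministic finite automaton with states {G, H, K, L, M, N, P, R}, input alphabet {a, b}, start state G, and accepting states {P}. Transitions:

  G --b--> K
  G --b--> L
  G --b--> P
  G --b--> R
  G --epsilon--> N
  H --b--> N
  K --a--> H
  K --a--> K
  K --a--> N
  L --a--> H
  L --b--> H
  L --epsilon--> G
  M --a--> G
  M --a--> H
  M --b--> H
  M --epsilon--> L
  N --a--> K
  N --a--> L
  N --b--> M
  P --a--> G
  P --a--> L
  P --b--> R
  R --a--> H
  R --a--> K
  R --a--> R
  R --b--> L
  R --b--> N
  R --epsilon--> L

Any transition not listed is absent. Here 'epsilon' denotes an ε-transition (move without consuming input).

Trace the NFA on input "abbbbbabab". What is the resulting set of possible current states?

{G, H, K, L, M, N, P, R}

Start: ε-closure({G}) = {G, N}.
Read 'a': {G, N} → {G, K, L, N}.
Read 'b': {G, K, L, N} → {G, H, K, L, M, N, P, R}.
Read 'b': {G, H, K, L, M, N, P, R} → {G, H, K, L, M, N, P, R}.
Read 'b': {G, H, K, L, M, N, P, R} → {G, H, K, L, M, N, P, R}.
Read 'b': {G, H, K, L, M, N, P, R} → {G, H, K, L, M, N, P, R}.
Read 'b': {G, H, K, L, M, N, P, R} → {G, H, K, L, M, N, P, R}.
Read 'a': {G, H, K, L, M, N, P, R} → {G, H, K, L, N, R}.
Read 'b': {G, H, K, L, N, R} → {G, H, K, L, M, N, P, R}.
Read 'a': {G, H, K, L, M, N, P, R} → {G, H, K, L, N, R}.
Read 'b': {G, H, K, L, N, R} → {G, H, K, L, M, N, P, R}.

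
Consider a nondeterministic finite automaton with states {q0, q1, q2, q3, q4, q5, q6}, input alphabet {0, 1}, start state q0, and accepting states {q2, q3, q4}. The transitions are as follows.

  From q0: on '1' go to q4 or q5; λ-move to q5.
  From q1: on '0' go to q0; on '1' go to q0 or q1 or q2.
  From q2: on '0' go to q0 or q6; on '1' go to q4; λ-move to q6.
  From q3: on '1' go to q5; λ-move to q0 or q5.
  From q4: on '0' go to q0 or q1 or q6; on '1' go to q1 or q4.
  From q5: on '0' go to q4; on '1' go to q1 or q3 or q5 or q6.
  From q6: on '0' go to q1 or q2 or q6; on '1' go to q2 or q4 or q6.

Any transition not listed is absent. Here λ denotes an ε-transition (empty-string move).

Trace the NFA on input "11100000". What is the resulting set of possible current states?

Start: ε-closure({q0}) = {q0, q5}.
Read '1': q0→{q4, q5}, q5→{q1, q3, q5, q6}; union {q1, q3, q4, q5, q6}; ε-closure = {q0, q1, q3, q4, q5, q6}.
Read '1': q0→{q4, q5}, q1→{q0, q1, q2}, q3→{q5}, q4→{q1, q4}, q5→{q1, q3, q5, q6}, q6→{q2, q4, q6}; now {q0, q1, q2, q3, q4, q5, q6}.
Read '1': q0→{q4, q5}, q1→{q0, q1, q2}, q2→{q4}, q3→{q5}, q4→{q1, q4}, q5→{q1, q3, q5, q6}, q6→{q2, q4, q6}; now {q0, q1, q2, q3, q4, q5, q6}.
Read '0': q0→∅, q1→{q0}, q2→{q0, q6}, q3→∅, q4→{q0, q1, q6}, q5→{q4}, q6→{q1, q2, q6}; union {q0, q1, q2, q4, q6}; ε-closure = {q0, q1, q2, q4, q5, q6}.
Read '0': q0→∅, q1→{q0}, q2→{q0, q6}, q4→{q0, q1, q6}, q5→{q4}, q6→{q1, q2, q6}; union {q0, q1, q2, q4, q6}; ε-closure = {q0, q1, q2, q4, q5, q6}.
Read '0': q0→∅, q1→{q0}, q2→{q0, q6}, q4→{q0, q1, q6}, q5→{q4}, q6→{q1, q2, q6}; union {q0, q1, q2, q4, q6}; ε-closure = {q0, q1, q2, q4, q5, q6}.
Read '0': q0→∅, q1→{q0}, q2→{q0, q6}, q4→{q0, q1, q6}, q5→{q4}, q6→{q1, q2, q6}; union {q0, q1, q2, q4, q6}; ε-closure = {q0, q1, q2, q4, q5, q6}.
Read '0': q0→∅, q1→{q0}, q2→{q0, q6}, q4→{q0, q1, q6}, q5→{q4}, q6→{q1, q2, q6}; union {q0, q1, q2, q4, q6}; ε-closure = {q0, q1, q2, q4, q5, q6}.

{q0, q1, q2, q4, q5, q6}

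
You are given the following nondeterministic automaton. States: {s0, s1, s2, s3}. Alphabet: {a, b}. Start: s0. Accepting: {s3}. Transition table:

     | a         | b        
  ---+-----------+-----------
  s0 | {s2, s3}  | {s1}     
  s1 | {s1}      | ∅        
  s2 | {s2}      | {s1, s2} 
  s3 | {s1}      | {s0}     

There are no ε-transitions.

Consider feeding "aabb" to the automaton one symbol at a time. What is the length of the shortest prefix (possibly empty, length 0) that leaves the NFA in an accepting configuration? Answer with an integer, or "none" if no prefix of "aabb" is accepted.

Start in {s0}.
Read 'a': {s0} → {s2, s3}.
None of the earlier sets intersect F, but {s2, s3} does.

1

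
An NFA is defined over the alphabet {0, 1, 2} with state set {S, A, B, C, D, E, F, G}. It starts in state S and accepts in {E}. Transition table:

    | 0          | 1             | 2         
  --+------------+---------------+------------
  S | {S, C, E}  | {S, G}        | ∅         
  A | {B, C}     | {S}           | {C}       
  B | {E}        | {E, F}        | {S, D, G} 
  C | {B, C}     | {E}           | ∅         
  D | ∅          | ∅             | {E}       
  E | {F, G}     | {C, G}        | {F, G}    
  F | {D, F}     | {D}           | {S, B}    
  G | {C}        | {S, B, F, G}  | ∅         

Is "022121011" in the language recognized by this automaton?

Start in {S}.
Read '0': S→{S, C, E}; now {S, C, E}.
Read '2': S→∅, C→∅, E→{F, G}; now {F, G}.
Read '2': F→{S, B}, G→∅; now {S, B}.
Read '1': S→{S, G}, B→{E, F}; now {S, E, F, G}.
Read '2': S→∅, E→{F, G}, F→{S, B}, G→∅; now {S, B, F, G}.
Read '1': S→{S, G}, B→{E, F}, F→{D}, G→{S, B, F, G}; now {S, B, D, E, F, G}.
Read '0': S→{S, C, E}, B→{E}, D→∅, E→{F, G}, F→{D, F}, G→{C}; now {S, C, D, E, F, G}.
Read '1': S→{S, G}, C→{E}, D→∅, E→{C, G}, F→{D}, G→{S, B, F, G}; now {S, B, C, D, E, F, G}.
Read '1': S→{S, G}, B→{E, F}, C→{E}, D→∅, E→{C, G}, F→{D}, G→{S, B, F, G}; now {S, B, C, D, E, F, G}.
The final set {S, B, C, D, E, F, G} contains the accepting state E.

Yes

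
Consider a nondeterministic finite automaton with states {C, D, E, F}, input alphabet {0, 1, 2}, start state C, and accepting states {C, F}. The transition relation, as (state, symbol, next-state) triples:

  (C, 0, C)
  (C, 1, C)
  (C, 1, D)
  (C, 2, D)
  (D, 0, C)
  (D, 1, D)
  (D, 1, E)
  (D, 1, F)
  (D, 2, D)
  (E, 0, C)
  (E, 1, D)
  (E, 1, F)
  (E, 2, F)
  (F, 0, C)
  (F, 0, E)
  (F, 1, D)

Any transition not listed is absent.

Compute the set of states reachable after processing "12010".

Start in {C}.
Read '1': C→{C, D}; now {C, D}.
Read '2': C→{D}, D→{D}; now {D}.
Read '0': D→{C}; now {C}.
Read '1': C→{C, D}; now {C, D}.
Read '0': C→{C}, D→{C}; now {C}.

{C}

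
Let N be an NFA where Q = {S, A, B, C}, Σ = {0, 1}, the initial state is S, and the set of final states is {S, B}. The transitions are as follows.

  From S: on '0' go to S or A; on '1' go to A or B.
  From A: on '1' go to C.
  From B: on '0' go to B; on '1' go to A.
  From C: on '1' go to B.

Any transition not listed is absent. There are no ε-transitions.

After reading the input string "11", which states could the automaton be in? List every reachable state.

{A, C}

Start in {S}.
Read '1': S→{A, B}; now {A, B}.
Read '1': A→{C}, B→{A}; now {A, C}.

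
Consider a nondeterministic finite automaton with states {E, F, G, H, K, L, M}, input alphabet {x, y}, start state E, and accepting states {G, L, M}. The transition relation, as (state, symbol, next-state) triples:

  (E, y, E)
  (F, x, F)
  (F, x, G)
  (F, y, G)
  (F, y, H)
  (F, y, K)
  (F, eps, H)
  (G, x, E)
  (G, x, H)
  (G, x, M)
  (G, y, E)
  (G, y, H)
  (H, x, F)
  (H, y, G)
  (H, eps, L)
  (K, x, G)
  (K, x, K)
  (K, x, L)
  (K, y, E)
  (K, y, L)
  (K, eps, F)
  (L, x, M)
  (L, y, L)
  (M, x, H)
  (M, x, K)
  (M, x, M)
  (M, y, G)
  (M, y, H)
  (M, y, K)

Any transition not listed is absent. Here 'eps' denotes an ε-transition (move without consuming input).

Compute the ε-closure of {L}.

Begin with {L}.
No ε-moves leave this set, so the closure equals the set itself.

{L}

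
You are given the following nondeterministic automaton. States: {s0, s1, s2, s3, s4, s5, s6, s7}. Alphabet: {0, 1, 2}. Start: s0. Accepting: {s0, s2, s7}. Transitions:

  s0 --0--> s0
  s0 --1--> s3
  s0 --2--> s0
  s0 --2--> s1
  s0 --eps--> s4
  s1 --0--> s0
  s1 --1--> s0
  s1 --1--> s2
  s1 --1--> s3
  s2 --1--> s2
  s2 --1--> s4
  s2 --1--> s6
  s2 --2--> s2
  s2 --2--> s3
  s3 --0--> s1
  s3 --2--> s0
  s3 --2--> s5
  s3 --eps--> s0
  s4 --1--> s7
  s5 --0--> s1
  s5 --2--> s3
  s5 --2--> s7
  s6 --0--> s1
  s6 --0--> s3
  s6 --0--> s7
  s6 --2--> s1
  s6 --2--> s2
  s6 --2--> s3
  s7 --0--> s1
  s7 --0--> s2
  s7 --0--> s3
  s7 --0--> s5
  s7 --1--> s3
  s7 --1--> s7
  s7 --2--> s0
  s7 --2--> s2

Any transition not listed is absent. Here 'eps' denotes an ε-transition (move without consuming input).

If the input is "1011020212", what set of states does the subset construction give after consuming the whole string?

{s0, s1, s2, s3, s4, s5}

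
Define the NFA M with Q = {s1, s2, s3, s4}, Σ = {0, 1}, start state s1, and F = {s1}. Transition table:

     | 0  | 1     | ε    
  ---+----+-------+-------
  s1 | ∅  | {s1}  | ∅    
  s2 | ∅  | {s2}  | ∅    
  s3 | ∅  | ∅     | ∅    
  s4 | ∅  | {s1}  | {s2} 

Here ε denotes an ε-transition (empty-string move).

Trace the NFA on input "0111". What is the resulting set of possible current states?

Start in {s1}.
Read '0': s1→∅; now ∅.
The set is empty and remains empty for the remaining 3 symbols.

∅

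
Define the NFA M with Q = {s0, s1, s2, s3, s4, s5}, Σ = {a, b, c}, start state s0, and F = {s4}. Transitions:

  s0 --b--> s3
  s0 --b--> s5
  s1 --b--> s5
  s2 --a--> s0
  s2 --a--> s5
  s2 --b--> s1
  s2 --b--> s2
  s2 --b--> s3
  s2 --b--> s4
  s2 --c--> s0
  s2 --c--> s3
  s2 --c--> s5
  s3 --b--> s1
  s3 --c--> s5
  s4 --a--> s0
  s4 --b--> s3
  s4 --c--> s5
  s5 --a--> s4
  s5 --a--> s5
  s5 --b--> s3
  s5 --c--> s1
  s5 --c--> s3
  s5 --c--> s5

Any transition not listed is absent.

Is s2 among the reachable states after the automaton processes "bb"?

No

Start in {s0}.
Read 'b': s0→{s3, s5}; now {s3, s5}.
Read 'b': s3→{s1}, s5→{s3}; now {s1, s3}.
State s2 is not in {s1, s3}.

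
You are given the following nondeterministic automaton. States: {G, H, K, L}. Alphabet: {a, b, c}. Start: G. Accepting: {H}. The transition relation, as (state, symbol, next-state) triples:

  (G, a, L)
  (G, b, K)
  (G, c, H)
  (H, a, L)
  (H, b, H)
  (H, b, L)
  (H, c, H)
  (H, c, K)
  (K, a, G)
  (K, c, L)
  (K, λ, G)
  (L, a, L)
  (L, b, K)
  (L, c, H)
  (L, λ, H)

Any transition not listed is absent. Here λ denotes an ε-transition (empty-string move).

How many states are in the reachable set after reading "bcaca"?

3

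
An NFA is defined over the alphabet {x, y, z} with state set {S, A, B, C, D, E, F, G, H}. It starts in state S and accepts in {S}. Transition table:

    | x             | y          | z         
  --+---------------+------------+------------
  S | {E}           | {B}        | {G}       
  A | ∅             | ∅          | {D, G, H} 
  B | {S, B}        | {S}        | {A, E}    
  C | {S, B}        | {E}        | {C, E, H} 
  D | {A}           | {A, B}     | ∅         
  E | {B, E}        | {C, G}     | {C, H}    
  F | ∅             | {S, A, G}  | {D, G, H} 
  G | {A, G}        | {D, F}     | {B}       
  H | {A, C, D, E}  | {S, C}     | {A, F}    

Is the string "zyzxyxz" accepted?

No

Start in {S}.
Read 'z': {S} → {G}.
Read 'y': {G} → {D, F}.
Read 'z': {D, F} → {D, G, H}.
Read 'x': {D, G, H} → {A, C, D, E, G}.
Read 'y': {A, C, D, E, G} → {A, B, C, D, E, F, G}.
Read 'x': {A, B, C, D, E, F, G} → {S, A, B, E, G}.
Read 'z': {S, A, B, E, G} → {A, B, C, D, E, G, H}.
The final set {A, B, C, D, E, G, H} contains no accepting state.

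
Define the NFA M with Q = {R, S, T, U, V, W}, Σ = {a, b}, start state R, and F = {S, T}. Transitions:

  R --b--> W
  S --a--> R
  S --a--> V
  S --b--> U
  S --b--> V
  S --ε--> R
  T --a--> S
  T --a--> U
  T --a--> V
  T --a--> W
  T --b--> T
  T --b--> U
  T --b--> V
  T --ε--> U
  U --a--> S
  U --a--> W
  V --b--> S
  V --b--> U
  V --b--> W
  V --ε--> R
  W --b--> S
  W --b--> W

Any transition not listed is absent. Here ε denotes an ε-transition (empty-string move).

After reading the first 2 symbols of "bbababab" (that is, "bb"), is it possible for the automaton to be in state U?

Start in {R}.
Read 'b': {R} → {W}.
Read 'b': {W} → {R, S, W}.
State U is not in {R, S, W}.

No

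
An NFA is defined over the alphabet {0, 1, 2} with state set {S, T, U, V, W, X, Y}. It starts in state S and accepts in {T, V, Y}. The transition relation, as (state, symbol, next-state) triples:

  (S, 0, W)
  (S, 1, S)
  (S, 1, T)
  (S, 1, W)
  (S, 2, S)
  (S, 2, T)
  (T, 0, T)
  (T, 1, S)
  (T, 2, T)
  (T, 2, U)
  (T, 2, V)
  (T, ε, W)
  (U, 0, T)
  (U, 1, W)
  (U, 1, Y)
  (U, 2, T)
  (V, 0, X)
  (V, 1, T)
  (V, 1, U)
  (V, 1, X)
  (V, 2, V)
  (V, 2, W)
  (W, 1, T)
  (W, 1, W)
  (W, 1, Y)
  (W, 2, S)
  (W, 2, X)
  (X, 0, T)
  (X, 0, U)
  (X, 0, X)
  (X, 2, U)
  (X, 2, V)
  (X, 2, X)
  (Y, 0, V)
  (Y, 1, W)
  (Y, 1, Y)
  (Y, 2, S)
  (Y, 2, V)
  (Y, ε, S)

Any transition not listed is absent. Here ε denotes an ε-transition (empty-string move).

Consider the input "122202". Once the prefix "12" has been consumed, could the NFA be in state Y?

No

Start in {S}.
Read '1': {S} → {S, T, W}.
Read '2': {S, T, W} → {S, T, U, V, W, X}.
State Y is not in {S, T, U, V, W, X}.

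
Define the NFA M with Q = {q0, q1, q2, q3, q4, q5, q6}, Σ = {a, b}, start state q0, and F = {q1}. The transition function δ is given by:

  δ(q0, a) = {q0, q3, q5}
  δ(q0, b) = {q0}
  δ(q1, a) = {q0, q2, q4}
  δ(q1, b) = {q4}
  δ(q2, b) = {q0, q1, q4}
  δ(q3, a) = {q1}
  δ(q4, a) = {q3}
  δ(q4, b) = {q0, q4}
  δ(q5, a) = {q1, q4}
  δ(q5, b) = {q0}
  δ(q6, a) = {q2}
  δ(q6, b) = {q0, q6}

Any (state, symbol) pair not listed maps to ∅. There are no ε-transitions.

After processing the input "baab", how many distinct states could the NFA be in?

2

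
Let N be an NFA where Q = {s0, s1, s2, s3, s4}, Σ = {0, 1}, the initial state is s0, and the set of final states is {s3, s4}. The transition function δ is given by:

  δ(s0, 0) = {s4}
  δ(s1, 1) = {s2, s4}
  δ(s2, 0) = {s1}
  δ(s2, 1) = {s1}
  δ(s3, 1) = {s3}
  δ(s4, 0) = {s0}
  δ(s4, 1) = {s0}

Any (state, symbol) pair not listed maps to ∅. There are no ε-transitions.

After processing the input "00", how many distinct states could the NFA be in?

1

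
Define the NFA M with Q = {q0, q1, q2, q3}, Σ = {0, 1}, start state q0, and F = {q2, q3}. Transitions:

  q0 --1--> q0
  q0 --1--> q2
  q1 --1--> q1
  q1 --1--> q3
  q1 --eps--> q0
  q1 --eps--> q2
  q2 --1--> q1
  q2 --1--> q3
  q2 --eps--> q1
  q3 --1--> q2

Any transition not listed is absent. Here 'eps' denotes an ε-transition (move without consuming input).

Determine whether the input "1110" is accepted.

No

Start in {q0}.
Read '1': q0→{q0, q2}; union {q0, q2}; ε-closure = {q0, q1, q2}.
Read '1': q0→{q0, q2}, q1→{q1, q3}, q2→{q1, q3}; now {q0, q1, q2, q3}.
Read '1': q0→{q0, q2}, q1→{q1, q3}, q2→{q1, q3}, q3→{q2}; now {q0, q1, q2, q3}.
Read '0': q0→∅, q1→∅, q2→∅, q3→∅; now ∅.
The final set ∅ contains no accepting state.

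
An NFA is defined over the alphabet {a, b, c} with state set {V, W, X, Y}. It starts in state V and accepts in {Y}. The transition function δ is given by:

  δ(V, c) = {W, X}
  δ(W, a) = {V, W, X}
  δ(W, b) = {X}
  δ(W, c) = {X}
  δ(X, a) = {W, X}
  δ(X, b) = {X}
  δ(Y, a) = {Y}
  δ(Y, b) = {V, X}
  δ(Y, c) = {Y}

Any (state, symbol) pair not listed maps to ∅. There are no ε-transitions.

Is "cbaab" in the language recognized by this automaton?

No

Start in {V}.
Read 'c': V→{W, X}; now {W, X}.
Read 'b': W→{X}, X→{X}; now {X}.
Read 'a': X→{W, X}; now {W, X}.
Read 'a': W→{V, W, X}, X→{W, X}; now {V, W, X}.
Read 'b': V→∅, W→{X}, X→{X}; now {X}.
The final set {X} contains no accepting state.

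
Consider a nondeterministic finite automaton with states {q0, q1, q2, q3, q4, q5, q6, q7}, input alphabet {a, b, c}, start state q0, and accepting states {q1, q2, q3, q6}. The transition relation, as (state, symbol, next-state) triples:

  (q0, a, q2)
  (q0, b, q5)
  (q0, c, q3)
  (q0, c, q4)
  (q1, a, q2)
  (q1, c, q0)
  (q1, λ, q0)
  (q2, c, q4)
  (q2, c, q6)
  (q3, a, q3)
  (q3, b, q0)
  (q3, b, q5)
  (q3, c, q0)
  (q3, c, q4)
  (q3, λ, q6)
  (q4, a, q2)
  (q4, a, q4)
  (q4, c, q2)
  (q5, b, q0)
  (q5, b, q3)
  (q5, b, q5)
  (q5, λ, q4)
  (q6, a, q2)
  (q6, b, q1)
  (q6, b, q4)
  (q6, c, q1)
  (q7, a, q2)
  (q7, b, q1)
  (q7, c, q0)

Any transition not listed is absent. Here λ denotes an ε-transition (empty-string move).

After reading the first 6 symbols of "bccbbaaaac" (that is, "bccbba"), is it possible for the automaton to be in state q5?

Start in {q0}.
Read 'b': q0→{q5}; union {q5}; ε-closure = {q4, q5}.
Read 'c': q4→{q2}, q5→∅; now {q2}.
Read 'c': q2→{q4, q6}; now {q4, q6}.
Read 'b': q4→∅, q6→{q1, q4}; union {q1, q4}; ε-closure = {q0, q1, q4}.
Read 'b': q0→{q5}, q1→∅, q4→∅; union {q5}; ε-closure = {q4, q5}.
Read 'a': q4→{q2, q4}, q5→∅; now {q2, q4}.
State q5 is not in {q2, q4}.

No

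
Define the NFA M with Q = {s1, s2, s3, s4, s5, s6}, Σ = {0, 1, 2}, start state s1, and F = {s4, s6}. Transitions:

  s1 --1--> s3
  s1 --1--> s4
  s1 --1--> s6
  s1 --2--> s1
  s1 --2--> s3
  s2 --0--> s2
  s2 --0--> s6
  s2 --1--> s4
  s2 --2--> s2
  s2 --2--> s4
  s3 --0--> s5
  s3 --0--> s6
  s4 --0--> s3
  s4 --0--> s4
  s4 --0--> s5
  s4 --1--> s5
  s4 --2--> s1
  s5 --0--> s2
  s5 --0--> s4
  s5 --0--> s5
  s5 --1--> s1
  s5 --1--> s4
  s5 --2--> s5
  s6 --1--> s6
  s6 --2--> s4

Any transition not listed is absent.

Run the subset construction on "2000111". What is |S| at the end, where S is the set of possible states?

Start in {s1}.
Read '2': {s1} → {s1, s3}.
Read '0': {s1, s3} → {s5, s6}.
Read '0': {s5, s6} → {s2, s4, s5}.
Read '0': {s2, s4, s5} → {s2, s3, s4, s5, s6}.
Read '1': {s2, s3, s4, s5, s6} → {s1, s4, s5, s6}.
Read '1': {s1, s4, s5, s6} → {s1, s3, s4, s5, s6}.
Read '1': {s1, s3, s4, s5, s6} → {s1, s3, s4, s5, s6}.
That set has 5 states.

5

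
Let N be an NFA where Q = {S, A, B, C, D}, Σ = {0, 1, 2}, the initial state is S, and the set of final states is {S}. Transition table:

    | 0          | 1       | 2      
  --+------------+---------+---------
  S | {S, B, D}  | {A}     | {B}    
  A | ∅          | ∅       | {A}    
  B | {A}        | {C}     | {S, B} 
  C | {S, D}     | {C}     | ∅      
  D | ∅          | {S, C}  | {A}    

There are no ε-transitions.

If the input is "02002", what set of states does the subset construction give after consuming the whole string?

{S, A, B}

Start in {S}.
Read '0': S→{S, B, D}; now {S, B, D}.
Read '2': S→{B}, B→{S, B}, D→{A}; now {S, A, B}.
Read '0': S→{S, B, D}, A→∅, B→{A}; now {S, A, B, D}.
Read '0': S→{S, B, D}, A→∅, B→{A}, D→∅; now {S, A, B, D}.
Read '2': S→{B}, A→{A}, B→{S, B}, D→{A}; now {S, A, B}.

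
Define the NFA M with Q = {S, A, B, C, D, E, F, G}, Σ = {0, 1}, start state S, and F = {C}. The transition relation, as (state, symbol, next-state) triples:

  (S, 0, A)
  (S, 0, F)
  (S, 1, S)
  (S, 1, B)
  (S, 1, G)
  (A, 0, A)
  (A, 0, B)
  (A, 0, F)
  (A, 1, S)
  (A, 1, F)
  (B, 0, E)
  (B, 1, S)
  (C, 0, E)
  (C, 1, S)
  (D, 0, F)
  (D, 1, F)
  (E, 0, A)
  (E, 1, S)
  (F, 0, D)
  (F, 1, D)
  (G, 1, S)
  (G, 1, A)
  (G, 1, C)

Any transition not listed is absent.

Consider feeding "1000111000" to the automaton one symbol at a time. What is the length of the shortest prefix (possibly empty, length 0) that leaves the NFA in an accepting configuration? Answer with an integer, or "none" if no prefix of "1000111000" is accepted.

Start in {S}.
Read '1': {S} → {S, B, G}.
Read '0': {S, B, G} → {A, E, F}.
Read '0': {A, E, F} → {A, B, D, F}.
Read '0': {A, B, D, F} → {A, B, D, E, F}.
Read '1': {A, B, D, E, F} → {S, D, F}.
Read '1': {S, D, F} → {S, B, D, F, G}.
Read '1': {S, B, D, F, G} → {S, A, B, C, D, F, G}.
None of the earlier sets intersect F, but {S, A, B, C, D, F, G} does.

7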